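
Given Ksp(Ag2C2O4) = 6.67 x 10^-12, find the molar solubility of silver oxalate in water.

Ag2C2O4(s) ⇌ 2 Ag^+(aq) + C2O4^2-(aq)
Ksp = [Ag^+]^2[C2O4^2-]
If s mol/L of Ag2C2O4 dissolves, [Ag^+] = 2s and [C2O4^2-] = s.
So Ksp = (2s)^2 × s = 4s^3
Solving, s = (6.67 x 10^-12/4)^(1/3) = 1.19 × 10^-4 M

1.19 × 10^-4 M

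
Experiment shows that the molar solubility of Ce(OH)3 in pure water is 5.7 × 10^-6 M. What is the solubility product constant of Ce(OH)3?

Ksp ≈ 2.9e-20

Ce(OH)3(s) ⇌ Ce^3+ + 3 OH^-
With molar solubility s: [Ce^3+] = s, [OH^-] = 3s.
Ksp = [Ce^3+][OH^-]^3
So Ksp = s × (3s)^3 = 27s^4
With s = 5.7 × 10^-6: Ksp = 2.9 × 10^-20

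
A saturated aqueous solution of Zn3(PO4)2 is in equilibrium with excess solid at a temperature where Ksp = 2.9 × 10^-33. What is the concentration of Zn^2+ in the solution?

[Zn^2+] ≈ 3.7 x 10^-7 M

Zn3(PO4)2(s) <=> 3 Zn^2+ + 2 PO4^3-
Ksp = [Zn^2+]^3[PO4^3-]^2
For each mole of Zn3(PO4)2 that dissolves: [Zn^2+] = 3s, [PO4^3-] = 2s.
So Ksp = (3s)^3 × (2s)^2 = 108s^5
s = (2.9 × 10^-33 / 108)^(1/5) = 1.22 × 10^-7 M
[Zn^2+] = 3s = 3.7 x 10^-7 M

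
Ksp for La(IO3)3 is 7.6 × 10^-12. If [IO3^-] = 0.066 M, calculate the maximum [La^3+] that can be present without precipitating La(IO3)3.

La(IO3)3(s) ⇌ La^3+ + 3 IO3^-
Ksp = [La^3+][IO3^-]^3
Precipitation begins when Q = Ksp. With [IO3^-] = 0.066 M:
7.6 × 10^-12 = (0.066)^3 × [La^3+]
[La^3+] = (7.6 × 10^-12 / 2.87 x 10^-4) = 2.6 × 10^-8 M

[La^3+] = 2.6e-8 M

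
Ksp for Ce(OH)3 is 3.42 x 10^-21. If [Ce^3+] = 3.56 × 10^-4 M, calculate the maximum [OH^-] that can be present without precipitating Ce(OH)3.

2.13 × 10^-6 M

Ce(OH)3(s) <=> Ce^3+ + 3 OH^-
Ksp = [Ce^3+][OH^-]^3
Precipitation begins when Q = Ksp. With [Ce^3+] = 3.56 × 10^-4 M:
3.42 x 10^-21 = (3.56 × 10^-4) × [OH^-]^3
[OH^-] = (3.42 x 10^-21 / 3.56 × 10^-4)^(1/3) = 2.13 × 10^-6 M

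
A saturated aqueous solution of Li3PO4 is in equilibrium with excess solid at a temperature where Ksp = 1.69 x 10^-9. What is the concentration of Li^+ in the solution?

Li3PO4(s) ⇌ 3 Li^+(aq) + PO4^3-(aq)
Ksp = [Li^+]^3[PO4^3-]
For each mole of Li3PO4 that dissolves: [Li^+] = 3s, [PO4^3-] = s.
So Ksp = (3s)^3 × s = 27s^4
s = (1.69 x 10^-9 / 27)^(1/4) = 2.813 × 10^-3 M
[Li^+] = 3s = 8.44 × 10^-3 M

8.44 x 10^-3 M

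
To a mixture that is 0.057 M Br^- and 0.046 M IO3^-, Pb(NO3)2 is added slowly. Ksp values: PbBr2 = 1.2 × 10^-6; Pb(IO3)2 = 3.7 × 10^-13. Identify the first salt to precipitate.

Pb(IO3)2

Precipitation of each salt starts when its ion product equals its Ksp.
For PbBr2: 1.2 × 10^-6 = (0.057)^2 × [Pb^2+]  ⇒  [Pb^2+] = 3.7 × 10^-4 M.
For Pb(IO3)2: 3.7 × 10^-13 = (0.046)^2 × [Pb^2+]  ⇒  [Pb^2+] = 1.7 × 10^-10 M.
The salt with the lower threshold [Pb^2+] precipitates first: Pb(IO3)2.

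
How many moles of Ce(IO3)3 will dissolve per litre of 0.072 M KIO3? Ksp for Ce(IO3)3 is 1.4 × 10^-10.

Ce(IO3)3(s) ⇌ Ce^3+(aq) + 3 IO3^-(aq)
Ksp = [Ce^3+][IO3^-]^3
If s mol/L dissolves here, [Ce^3+] = s, [IO3^-] = 0.072 + 3s ≈ 0.072 (common-ion effect: IO3^- is already 0.072 M).
Ksp ≈ s × (0.072)^3
s = 3.8 × 10^-7 M
Check: 3s = 1.1 x 10^-6 ≪ 0.072, so the approximation is valid.

s ≈ 3.8 × 10^-7 M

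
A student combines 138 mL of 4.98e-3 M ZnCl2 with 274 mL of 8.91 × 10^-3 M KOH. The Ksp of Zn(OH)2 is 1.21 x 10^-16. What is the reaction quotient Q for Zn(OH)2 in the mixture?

Total volume = 138 + 274 = 412 mL.
[Zn^2+] = 4.98 × 10^-3 × (138/412) = 1.668 x 10^-3 M
[OH^-] = 8.91 × 10^-3 × (274/412) = 5.926 × 10^-3 M
Zn(OH)2(s) ⇌ Zn^2+ + 2 OH^-, so Q = [Zn^2+][OH^-]^2
Q = (1.668 × 10^-3)(5.926 × 10^-3)^2 = 5.86 x 10^-8
Q > Ksp, so Zn(OH)2 will precipitate.

Q = 5.86 × 10^-8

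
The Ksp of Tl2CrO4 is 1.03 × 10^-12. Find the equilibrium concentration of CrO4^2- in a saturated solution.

6.36 × 10^-5 M

Tl2CrO4(s) ⇌ 2 Tl^+(aq) + CrO4^2-(aq)
Ksp = [Tl^+]^2[CrO4^2-]
If s mol/L of Tl2CrO4 dissolves, [Tl^+] = 2s and [CrO4^2-] = s.
Ksp = (2s)^2s = 4s^3
Solving, s = (1.03 × 10^-12/4)^(1/3) = 6.362 × 10^-5 M
[CrO4^2-] = s = 6.36 × 10^-5 M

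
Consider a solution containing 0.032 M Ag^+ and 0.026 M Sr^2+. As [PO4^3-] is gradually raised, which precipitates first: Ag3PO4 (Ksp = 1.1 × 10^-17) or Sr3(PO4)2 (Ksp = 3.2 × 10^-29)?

Ag3PO4

Each salt begins to precipitate when Q = Ksp, i.e. when [PO4^3-] reaches its threshold.
For Ag3PO4: 1.1 × 10^-17 = (0.032)^3 × [PO4^3-]  ⇒  [PO4^3-] = 3.4 × 10^-13 M.
For Sr3(PO4)2: 3.2 × 10^-29 = (0.026)^3 × [PO4^3-]^2  ⇒  [PO4^3-] = 1.3 × 10^-12 M.
The salt with the lower threshold [PO4^3-] precipitates first: Ag3PO4.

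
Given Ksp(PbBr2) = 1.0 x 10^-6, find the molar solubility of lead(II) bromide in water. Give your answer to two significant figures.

s = 6.3e-3 M

PbBr2(s) ⇌ Pb^2+ + 2 Br^-
Ksp = [Pb^2+][Br^-]^2
Let s = molar solubility. Then [Pb^2+] = s and [Br^-] = 2s.
Ksp = s(2s)^2 = 4s^3
s^3 = 1.0 x 10^-6 / 4, so s = 6.3 × 10^-3 M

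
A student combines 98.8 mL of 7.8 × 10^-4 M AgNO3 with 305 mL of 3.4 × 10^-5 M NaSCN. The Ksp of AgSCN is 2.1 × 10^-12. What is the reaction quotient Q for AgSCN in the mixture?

Q = 4.9 × 10^-9

Total volume = 98.8 + 305 = 403.8 mL.
[Ag^+] = 7.8 × 10^-4 × (98.8/403.8) = 1.91 x 10^-4 M
[SCN^-] = 3.4 × 10^-5 × (305/403.8) = 2.57 × 10^-5 M
AgSCN(s) ⇌ Ag^+(aq) + SCN^-(aq), so Q = [Ag^+][SCN^-]
Q = (1.91 × 10^-4)(2.57 x 10^-5) = 4.9 × 10^-9
Q > Ksp, so AgSCN will precipitate.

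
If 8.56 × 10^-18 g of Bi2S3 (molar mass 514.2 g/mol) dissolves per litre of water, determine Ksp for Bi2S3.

Molar solubility s = (8.56 x 10^-18 g/L) / (514.2 g/mol) = 1.665 × 10^-20 M.
Bi2S3(s) ⇌ 2 Bi^3+ + 3 S^2-
Let s = molar solubility. Then [Bi^3+] = 2s and [S^2-] = 3s.
Ksp = [Bi^3+]^2[S^2-]^3
Substituting: Ksp = (2s)^2(3s)^3 = 108s^5
Ksp = 108 × (1.665 × 10^-20)^5 = 1.38 x 10^-97

Ksp ≈ 1.38 × 10^-97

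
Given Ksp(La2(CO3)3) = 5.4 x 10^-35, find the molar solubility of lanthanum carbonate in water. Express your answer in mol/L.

s = 5.5 × 10^-8 M

La2(CO3)3(s) ⇌ 2 La^3+(aq) + 3 CO3^2-(aq)
Ksp = [La^3+]^2[CO3^2-]^3
For each mole of La2(CO3)3 that dissolves: [La^3+] = 2s, [CO3^2-] = 3s.
So Ksp = (2s)^2 × (3s)^3 = 108s^5
s = (5.4 x 10^-35 / 108)^(1/5) = 5.5 × 10^-8 M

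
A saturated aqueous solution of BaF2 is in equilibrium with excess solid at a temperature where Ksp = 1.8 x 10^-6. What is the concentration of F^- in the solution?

BaF2(s) ⇌ Ba^2+ + 2 F^-
Ksp = [Ba^2+][F^-]^2
Let s = molar solubility. Then [Ba^2+] = s and [F^-] = 2s.
Substituting: Ksp = s(2s)^2 = 4s^3
s = (1.8 x 10^-6 / 4)^(1/3) = 7.66 x 10^-3 M
[F^-] = 2s = 1.5 × 10^-2 M

[F^-] = 1.5e-2 M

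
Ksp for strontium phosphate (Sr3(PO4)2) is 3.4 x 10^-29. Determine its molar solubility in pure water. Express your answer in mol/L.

Sr3(PO4)2(s) <=> 3 Sr^2+(aq) + 2 PO4^3-(aq)
Ksp = [Sr^2+]^3[PO4^3-]^2
Let s = molar solubility. Then [Sr^2+] = 3s and [PO4^3-] = 2s.
Substituting: Ksp = (3s)^3(2s)^2 = 108s^5
s = (3.4 x 10^-29 / 108)^(1/5) = 7.9 × 10^-7 M

s ≈ 7.9 × 10^-7 M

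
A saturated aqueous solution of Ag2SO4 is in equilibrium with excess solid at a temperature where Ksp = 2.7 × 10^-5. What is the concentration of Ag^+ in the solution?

[Ag^+] ≈ 3.8e-2 M

Ag2SO4(s) ⇌ 2 Ag^+(aq) + SO4^2-(aq)
Ksp = [Ag^+]^2[SO4^2-]
Let s = molar solubility. Then [Ag^+] = 2s and [SO4^2-] = s.
So Ksp = (2s)^2 × s = 4s^3
Solving, s = (2.7 × 10^-5/4)^(1/3) = 1.89 × 10^-2 M
[Ag^+] = 2s = 3.8 × 10^-2 M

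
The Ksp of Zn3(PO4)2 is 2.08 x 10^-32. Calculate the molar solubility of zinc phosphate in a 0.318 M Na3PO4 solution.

Zn3(PO4)2(s) <=> 3 Zn^2+ + 2 PO4^3-
Ksp = [Zn^2+]^3[PO4^3-]^2
Let s = moles of Zn3(PO4)2 that dissolve per litre. [Zn^2+] = 3s, [PO4^3-] = 0.318 + 2s ≈ 0.318 (Ksp is small, so little additional dissolves).
Ksp ≈ (3s)^3 × (0.318)^2
s = 1.97 × 10^-11 M
Check: 2s = 3.9 x 10^-11 ≪ 0.318, so the approximation is valid.

s = 1.97e-11 M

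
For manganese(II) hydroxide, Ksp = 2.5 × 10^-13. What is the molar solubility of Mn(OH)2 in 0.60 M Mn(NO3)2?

s = 3.2 × 10^-7 M

Mn(OH)2(s) ⇌ Mn^2+ + 2 OH^-
Ksp = [Mn^2+][OH^-]^2
If s mol/L dissolves here, [Mn^2+] = 0.60 + s ≈ 0.60, [OH^-] = 2s (common-ion effect: Mn^2+ is already 0.60 M).
Ksp ≈ 0.60 × (2s)^2
s = 3.2 × 10^-7 M
Check: s = 3.2 x 10^-7 ≪ 0.60, so the approximation is valid.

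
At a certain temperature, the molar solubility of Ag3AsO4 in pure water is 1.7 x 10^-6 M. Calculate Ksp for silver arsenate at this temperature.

Ksp ≈ 2.3e-22

Ag3AsO4(s) ⇌ 3 Ag^+ + AsO4^3-
If s mol/L of Ag3AsO4 dissolves, [Ag^+] = 3s and [AsO4^3-] = s.
Ksp = [Ag^+]^3[AsO4^3-]
So Ksp = (3s)^3 × s = 27s^4
Ksp = 27 × (1.7 × 10^-6)^4 = 2.3 × 10^-22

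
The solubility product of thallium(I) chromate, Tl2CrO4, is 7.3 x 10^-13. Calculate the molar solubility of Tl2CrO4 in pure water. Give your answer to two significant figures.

Tl2CrO4(s) ⇌ 2 Tl^+ + CrO4^2-
Ksp = [Tl^+]^2[CrO4^2-]
If s mol/L of Tl2CrO4 dissolves, [Tl^+] = 2s and [CrO4^2-] = s.
Substituting: Ksp = (2s)^2s = 4s^3
Solving, s = (7.3 x 10^-13/4)^(1/3) = 5.7 × 10^-5 M

s ≈ 5.7e-5 M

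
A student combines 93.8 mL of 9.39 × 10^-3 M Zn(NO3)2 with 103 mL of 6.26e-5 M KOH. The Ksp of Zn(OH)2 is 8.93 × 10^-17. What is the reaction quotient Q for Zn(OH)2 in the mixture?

4.80e-12

Total volume = 93.8 + 103 = 196.8 mL.
[Zn^2+] = 9.39 x 10^-3 × (93.8/196.8) = 4.476 x 10^-3 M
[OH^-] = 6.26 x 10^-5 × (103/196.8) = 3.276 x 10^-5 M
Zn(OH)2(s) ⇌ Zn^2+ + 2 OH^-, so Q = [Zn^2+][OH^-]^2
Q = (4.476 × 10^-3)(3.276 x 10^-5)^2 = 4.80 × 10^-12
Q > Ksp, so Zn(OH)2 will precipitate.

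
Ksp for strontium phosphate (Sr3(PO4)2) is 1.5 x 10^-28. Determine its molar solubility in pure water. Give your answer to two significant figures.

s ≈ 1.1 x 10^-6 M

Sr3(PO4)2(s) ⇌ 3 Sr^2+(aq) + 2 PO4^3-(aq)
Ksp = [Sr^2+]^3[PO4^3-]^2
For each mole of Sr3(PO4)2 that dissolves: [Sr^2+] = 3s, [PO4^3-] = 2s.
So Ksp = (3s)^3 × (2s)^2 = 108s^5
s^5 = 1.5 x 10^-28 / 108, so s = 1.1 × 10^-6 M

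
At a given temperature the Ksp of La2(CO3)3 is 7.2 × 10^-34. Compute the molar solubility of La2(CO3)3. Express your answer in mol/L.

La2(CO3)3(s) ⇌ 2 La^3+(aq) + 3 CO3^2-(aq)
Ksp = [La^3+]^2[CO3^2-]^3
With molar solubility s: [La^3+] = 2s, [CO3^2-] = 3s.
Substituting: Ksp = (2s)^2(3s)^3 = 108s^5
s^5 = 7.2 × 10^-34 / 108, so s = 9.2 × 10^-8 M

s = 9.2 x 10^-8 M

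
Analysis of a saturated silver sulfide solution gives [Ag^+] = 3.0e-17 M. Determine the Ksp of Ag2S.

1.4 × 10^-50

Ag2S(s) ⇌ 2 Ag^+(aq) + S^2-(aq)
Stoichiometry gives [S^2-] = (1/2)[Ag^+] = 1.50 × 10^-17 M.
Ksp = [Ag^+]^2[S^2-]
Ksp = (3.0 x 10^-17)^2 × 1.50 × 10^-17 = 1.4 × 10^-50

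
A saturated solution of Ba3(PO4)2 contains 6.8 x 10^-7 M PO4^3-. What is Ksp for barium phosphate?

Ba3(PO4)2(s) <=> 3 Ba^2+(aq) + 2 PO4^3-(aq)
Stoichiometry gives [Ba^2+] = (3/2)[PO4^3-] = 1.02 x 10^-6 M.
Ksp = [Ba^2+]^3[PO4^3-]^2
Ksp = (1.02 x 10^-6)^3 × (6.8 × 10^-7)^2 = 4.9 × 10^-31

4.9 × 10^-31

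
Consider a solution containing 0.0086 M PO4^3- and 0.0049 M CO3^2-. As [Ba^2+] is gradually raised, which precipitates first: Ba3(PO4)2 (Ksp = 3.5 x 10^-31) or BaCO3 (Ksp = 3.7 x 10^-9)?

Ba3(PO4)2

Precipitation of each salt starts when its ion product equals its Ksp.
For Ba3(PO4)2: 3.5 x 10^-31 = (0.0086)^2 × [Ba^2+]^3  ⇒  [Ba^2+] = 1.7 x 10^-9 M.
For BaCO3: 3.7 x 10^-9 = 0.0049 × [Ba^2+]  ⇒  [Ba^2+] = 7.6 x 10^-7 M.
The salt with the lower threshold [Ba^2+] precipitates first: Ba3(PO4)2.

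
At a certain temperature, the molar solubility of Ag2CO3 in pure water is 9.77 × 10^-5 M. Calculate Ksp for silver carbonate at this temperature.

Ag2CO3(s) <=> 2 Ag^+ + CO3^2-
Let s = molar solubility. Then [Ag^+] = 2s and [CO3^2-] = s.
Ksp = [Ag^+]^2[CO3^2-]
Ksp = (2s)^2s = 4s^3
Ksp = 4 × (9.77 × 10^-5)^3 = 3.73 × 10^-12

3.73e-12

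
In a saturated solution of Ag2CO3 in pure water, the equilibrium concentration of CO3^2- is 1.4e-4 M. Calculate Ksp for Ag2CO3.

Ksp = 1.1e-11

Ag2CO3(s) <=> 2 Ag^+(aq) + CO3^2-(aq)
Stoichiometry gives [Ag^+] = (2/1)[CO3^2-] = 2.80 × 10^-4 M.
Ksp = [Ag^+]^2[CO3^2-]
Ksp = (2.80 × 10^-4)^2 × 1.4 x 10^-4 = 1.1 × 10^-11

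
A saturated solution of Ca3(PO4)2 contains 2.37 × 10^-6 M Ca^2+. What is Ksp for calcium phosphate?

Ca3(PO4)2(s) ⇌ 3 Ca^2+(aq) + 2 PO4^3-(aq)
Stoichiometry gives [PO4^3-] = (2/3)[Ca^2+] = 1.580 × 10^-6 M.
Ksp = [Ca^2+]^3[PO4^3-]^2
Ksp = (2.37 × 10^-6)^3 × (1.580 × 10^-6)^2 = 3.32 × 10^-29

Ksp ≈ 3.32 x 10^-29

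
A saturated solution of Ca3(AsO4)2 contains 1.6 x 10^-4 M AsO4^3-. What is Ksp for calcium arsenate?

3.5e-19

Ca3(AsO4)2(s) ⇌ 3 Ca^2+(aq) + 2 AsO4^3-(aq)
Stoichiometry gives [Ca^2+] = (3/2)[AsO4^3-] = 2.40 x 10^-4 M.
Ksp = [Ca^2+]^3[AsO4^3-]^2
Ksp = (2.40 × 10^-4)^3 × (1.6 × 10^-4)^2 = 3.5 × 10^-19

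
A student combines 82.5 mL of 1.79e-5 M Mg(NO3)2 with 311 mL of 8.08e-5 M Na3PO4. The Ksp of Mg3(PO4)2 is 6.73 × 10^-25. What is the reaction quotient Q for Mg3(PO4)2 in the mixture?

2.16 x 10^-25

Total volume = 82.5 + 311 = 393.5 mL.
[Mg^2+] = 1.79 × 10^-5 × (82.5/393.5) = 3.753 × 10^-6 M
[PO4^3-] = 8.08 × 10^-5 × (311/393.5) = 6.386 x 10^-5 M
Mg3(PO4)2(s) ⇌ 3 Mg^2+(aq) + 2 PO4^3-(aq), so Q = [Mg^2+]^3[PO4^3-]^2
Q = (3.753 x 10^-6)^3(6.386 x 10^-5)^2 = 2.16 x 10^-25
Q < Ksp, so no precipitate of Mg3(PO4)2 forms.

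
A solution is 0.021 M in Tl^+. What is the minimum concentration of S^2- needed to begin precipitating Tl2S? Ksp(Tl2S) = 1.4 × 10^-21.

[S^2-] ≈ 3.2 × 10^-18 M

Tl2S(s) ⇌ 2 Tl^+(aq) + S^2-(aq)
Ksp = [Tl^+]^2[S^2-]
Precipitation begins when Q = Ksp. With [Tl^+] = 0.021 M:
1.4 × 10^-21 = (0.021)^2 × [S^2-]
[S^2-] = (1.4 × 10^-21 / 4.41 × 10^-4) = 3.2 x 10^-18 M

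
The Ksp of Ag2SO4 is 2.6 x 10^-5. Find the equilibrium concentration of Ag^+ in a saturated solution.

[Ag^+] = 0.037 M

Ag2SO4(s) ⇌ 2 Ag^+ + SO4^2-
Ksp = [Ag^+]^2[SO4^2-]
With molar solubility s: [Ag^+] = 2s, [SO4^2-] = s.
Ksp = (2s)^2s = 4s^3
s = (2.6 x 10^-5 / 4)^(1/3) = 1.87 × 10^-2 M
[Ag^+] = 2s = 3.7 × 10^-2 M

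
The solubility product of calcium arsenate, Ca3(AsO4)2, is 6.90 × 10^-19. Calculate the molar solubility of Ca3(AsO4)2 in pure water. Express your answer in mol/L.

Ca3(AsO4)2(s) ⇌ 3 Ca^2+(aq) + 2 AsO4^3-(aq)
Ksp = [Ca^2+]^3[AsO4^3-]^2
Let s = molar solubility. Then [Ca^2+] = 3s and [AsO4^3-] = 2s.
So Ksp = (3s)^3 × (2s)^2 = 108s^5
s^5 = 6.90 × 10^-19 / 108, so s = 9.14 × 10^-5 M

s ≈ 9.14 × 10^-5 M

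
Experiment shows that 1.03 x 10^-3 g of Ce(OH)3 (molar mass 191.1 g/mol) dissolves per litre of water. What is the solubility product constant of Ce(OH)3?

2.28 × 10^-20

Molar solubility s = (1.03 x 10^-3 g/L) / (191.1 g/mol) = 5.390 x 10^-6 M.
Ce(OH)3(s) ⇌ Ce^3+(aq) + 3 OH^-(aq)
Let s = molar solubility. Then [Ce^3+] = s and [OH^-] = 3s.
Ksp = [Ce^3+][OH^-]^3
Substituting: Ksp = s(3s)^3 = 27s^4
Ksp = 27 × (5.390 × 10^-6)^4 = 2.28 × 10^-20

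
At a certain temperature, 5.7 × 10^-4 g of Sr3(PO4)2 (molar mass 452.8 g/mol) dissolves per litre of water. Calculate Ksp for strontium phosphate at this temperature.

Molar solubility s = (5.7 × 10^-4 g/L) / (452.8 g/mol) = 1.26 x 10^-6 M.
Sr3(PO4)2(s) ⇌ 3 Sr^2+ + 2 PO4^3-
Let s = molar solubility. Then [Sr^2+] = 3s and [PO4^3-] = 2s.
Ksp = [Sr^2+]^3[PO4^3-]^2
Ksp = (3s)^3(2s)^2 = 108s^5
Ksp = 108 × (1.26 x 10^-6)^5 = 3.4 × 10^-28

Ksp ≈ 3.4e-28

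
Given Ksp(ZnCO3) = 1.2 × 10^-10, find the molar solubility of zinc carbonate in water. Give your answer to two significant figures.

ZnCO3(s) ⇌ Zn^2+ + CO3^2-
Ksp = [Zn^2+][CO3^2-]
Let s = molar solubility. Then [Zn^2+] = s and [CO3^2-] = s.
Ksp = (s)(s) = s^2
s = (1.2 × 10^-10)^(1/2) = 1.1 × 10^-5 M

1.1 x 10^-5 M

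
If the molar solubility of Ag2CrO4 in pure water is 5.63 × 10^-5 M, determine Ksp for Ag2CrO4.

Ag2CrO4(s) ⇌ 2 Ag^+ + CrO4^2-
Let s = molar solubility. Then [Ag^+] = 2s and [CrO4^2-] = s.
Ksp = [Ag^+]^2[CrO4^2-]
So Ksp = (2s)^2 × s = 4s^3
With s = 5.63 x 10^-5: Ksp = 7.14 × 10^-13

7.14e-13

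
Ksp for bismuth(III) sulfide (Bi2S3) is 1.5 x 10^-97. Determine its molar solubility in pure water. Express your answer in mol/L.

s ≈ 1.7e-20 M

Bi2S3(s) ⇌ 2 Bi^3+ + 3 S^2-
Ksp = [Bi^3+]^2[S^2-]^3
For each mole of Bi2S3 that dissolves: [Bi^3+] = 2s, [S^2-] = 3s.
Ksp = (2s)^2(3s)^3 = 108s^5
s^5 = 1.5 x 10^-97 / 108, so s = 1.7 × 10^-20 M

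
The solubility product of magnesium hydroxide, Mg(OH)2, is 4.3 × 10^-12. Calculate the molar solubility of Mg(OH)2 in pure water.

Mg(OH)2(s) ⇌ Mg^2+(aq) + 2 OH^-(aq)
Ksp = [Mg^2+][OH^-]^2
With molar solubility s: [Mg^2+] = s, [OH^-] = 2s.
So Ksp = s × (2s)^2 = 4s^3
s^3 = 4.3 × 10^-12 / 4, so s = 1.0 x 10^-4 M

1.0e-4 M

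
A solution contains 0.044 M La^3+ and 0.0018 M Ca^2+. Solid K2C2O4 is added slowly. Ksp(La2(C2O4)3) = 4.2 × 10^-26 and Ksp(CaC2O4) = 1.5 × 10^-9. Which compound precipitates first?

Precipitation of each salt starts when its ion product equals its Ksp.
For La2(C2O4)3: 4.2 × 10^-26 = (0.044)^2 × [C2O4^2-]^3  ⇒  [C2O4^2-] = 2.8 × 10^-8 M.
For CaC2O4: 1.5 × 10^-9 = 0.0018 × [C2O4^2-]  ⇒  [C2O4^2-] = 8.3 × 10^-7 M.
The salt with the lower threshold [C2O4^2-] precipitates first: La2(C2O4)3.

La2(C2O4)3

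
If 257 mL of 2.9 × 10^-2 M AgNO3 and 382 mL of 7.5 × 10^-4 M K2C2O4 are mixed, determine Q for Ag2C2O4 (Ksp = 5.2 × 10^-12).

Total volume = 257 + 382 = 639 mL.
[Ag^+] = 2.9 × 10^-2 × (257/639) = 1.17 x 10^-2 M
[C2O4^2-] = 7.5 × 10^-4 × (382/639) = 4.48 x 10^-4 M
Ag2C2O4(s) <=> 2 Ag^+ + C2O4^2-, so Q = [Ag^+]^2[C2O4^2-]
Q = (1.17 x 10^-2)^2(4.48 x 10^-4) = 6.1 × 10^-8
Q > Ksp, so Ag2C2O4 will precipitate.

Q = 6.1 × 10^-8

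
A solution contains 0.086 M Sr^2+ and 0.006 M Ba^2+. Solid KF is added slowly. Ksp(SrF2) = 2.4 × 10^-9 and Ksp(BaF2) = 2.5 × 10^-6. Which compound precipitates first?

Each salt begins to precipitate when Q = Ksp, i.e. when [F^-] reaches its threshold.
For SrF2: 2.4 × 10^-9 = 0.086 × [F^-]^2  ⇒  [F^-] = 1.7 × 10^-4 M.
For BaF2: 2.5 × 10^-6 = 0.006 × [F^-]^2  ⇒  [F^-] = 2.0 x 10^-2 M.
The salt with the lower threshold [F^-] precipitates first: SrF2.

SrF2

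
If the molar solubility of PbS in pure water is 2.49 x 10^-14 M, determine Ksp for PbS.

PbS(s) <=> Pb^2+ + S^2-
If s mol/L of PbS dissolves, [Pb^2+] = s and [S^2-] = s.
Ksp = [Pb^2+][S^2-]
Ksp = s × s = s^2
With s = 2.49 x 10^-14: Ksp = 6.20 × 10^-28

Ksp = 6.20e-28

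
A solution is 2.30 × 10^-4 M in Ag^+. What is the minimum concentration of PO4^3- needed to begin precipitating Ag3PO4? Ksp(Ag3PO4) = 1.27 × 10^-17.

Ag3PO4(s) <=> 3 Ag^+(aq) + PO4^3-(aq)
Ksp = [Ag^+]^3[PO4^3-]
Precipitation begins when Q = Ksp. With [Ag^+] = 2.30 × 10^-4 M:
1.27 × 10^-17 = (2.30 × 10^-4)^3 × [PO4^3-]
[PO4^3-] = (1.27 × 10^-17 / 1.217 × 10^-11) = 1.04 x 10^-6 M

[PO4^3-] ≈ 1.04 × 10^-6 M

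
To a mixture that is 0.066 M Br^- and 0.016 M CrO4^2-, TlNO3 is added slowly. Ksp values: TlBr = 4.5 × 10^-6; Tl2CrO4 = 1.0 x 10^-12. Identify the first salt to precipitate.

Precipitation of each salt starts when its ion product equals its Ksp.
For TlBr: 4.5 × 10^-6 = 0.066 × [Tl^+]  ⇒  [Tl^+] = 6.8 × 10^-5 M.
For Tl2CrO4: 1.0 x 10^-12 = 0.016 × [Tl^+]^2  ⇒  [Tl^+] = 7.9 × 10^-6 M.
The salt with the lower threshold [Tl^+] precipitates first: Tl2CrO4.

Tl2CrO4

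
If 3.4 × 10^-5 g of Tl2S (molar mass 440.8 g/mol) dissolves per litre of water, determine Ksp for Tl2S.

1.8 x 10^-21

Molar solubility s = (3.4 × 10^-5 g/L) / (440.8 g/mol) = 7.71 × 10^-8 M.
Tl2S(s) ⇌ 2 Tl^+(aq) + S^2-(aq)
With molar solubility s: [Tl^+] = 2s, [S^2-] = s.
Ksp = [Tl^+]^2[S^2-]
So Ksp = (2s)^2 × s = 4s^3
Ksp = 4 × (7.71 x 10^-8)^3 = 1.8 × 10^-21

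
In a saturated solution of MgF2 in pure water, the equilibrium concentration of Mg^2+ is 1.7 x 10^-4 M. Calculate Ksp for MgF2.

MgF2(s) ⇌ Mg^2+(aq) + 2 F^-(aq)
Stoichiometry gives [F^-] = (2/1)[Mg^2+] = 3.40 x 10^-4 M.
Ksp = [Mg^2+][F^-]^2
Ksp = 1.7 x 10^-4 × (3.40 × 10^-4)^2 = 2.0 × 10^-11

Ksp = 2.0e-11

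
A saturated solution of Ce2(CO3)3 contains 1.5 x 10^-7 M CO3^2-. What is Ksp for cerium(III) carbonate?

Ce2(CO3)3(s) ⇌ 2 Ce^3+(aq) + 3 CO3^2-(aq)
Stoichiometry gives [Ce^3+] = (2/3)[CO3^2-] = 1.00 × 10^-7 M.
Ksp = [Ce^3+]^2[CO3^2-]^3
Ksp = (1.00 × 10^-7)^2 × (1.5 x 10^-7)^3 = 3.4 × 10^-35

Ksp ≈ 3.4 × 10^-35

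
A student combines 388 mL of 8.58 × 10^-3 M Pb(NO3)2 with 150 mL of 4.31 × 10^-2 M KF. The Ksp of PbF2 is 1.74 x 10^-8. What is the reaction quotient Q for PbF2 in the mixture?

Total volume = 388 + 150 = 538 mL.
[Pb^2+] = 8.58 × 10^-3 × (388/538) = 6.188 × 10^-3 M
[F^-] = 4.31 × 10^-2 × (150/538) = 1.202 × 10^-2 M
PbF2(s) ⇌ Pb^2+(aq) + 2 F^-(aq), so Q = [Pb^2+][F^-]^2
Q = (6.188 x 10^-3)(1.202 × 10^-2)^2 = 8.94 x 10^-7
Q > Ksp, so PbF2 will precipitate.

Q ≈ 8.94 × 10^-7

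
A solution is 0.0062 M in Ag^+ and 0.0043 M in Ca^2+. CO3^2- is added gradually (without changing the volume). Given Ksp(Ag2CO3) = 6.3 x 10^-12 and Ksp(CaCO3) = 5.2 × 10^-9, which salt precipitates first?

Each salt begins to precipitate when Q = Ksp, i.e. when [CO3^2-] reaches its threshold.
For Ag2CO3: 6.3 x 10^-12 = (0.0062)^2 × [CO3^2-]  ⇒  [CO3^2-] = 1.6 × 10^-7 M.
For CaCO3: 5.2 × 10^-9 = 0.0043 × [CO3^2-]  ⇒  [CO3^2-] = 1.2 × 10^-6 M.
The salt with the lower threshold [CO3^2-] precipitates first: Ag2CO3.

Ag2CO3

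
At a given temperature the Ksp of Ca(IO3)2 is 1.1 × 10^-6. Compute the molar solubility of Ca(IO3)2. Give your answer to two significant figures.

6.5e-3 M

Ca(IO3)2(s) ⇌ Ca^2+(aq) + 2 IO3^-(aq)
Ksp = [Ca^2+][IO3^-]^2
Let s = molar solubility. Then [Ca^2+] = s and [IO3^-] = 2s.
Substituting: Ksp = s(2s)^2 = 4s^3
s = (1.1 × 10^-6 / 4)^(1/3) = 6.5 × 10^-3 M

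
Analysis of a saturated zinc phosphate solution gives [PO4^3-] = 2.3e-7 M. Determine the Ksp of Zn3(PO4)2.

Ksp = 2.2 × 10^-33

Zn3(PO4)2(s) <=> 3 Zn^2+(aq) + 2 PO4^3-(aq)
Stoichiometry gives [Zn^2+] = (3/2)[PO4^3-] = 3.45 × 10^-7 M.
Ksp = [Zn^2+]^3[PO4^3-]^2
Ksp = (3.45 × 10^-7)^3 × (2.3 × 10^-7)^2 = 2.2 × 10^-33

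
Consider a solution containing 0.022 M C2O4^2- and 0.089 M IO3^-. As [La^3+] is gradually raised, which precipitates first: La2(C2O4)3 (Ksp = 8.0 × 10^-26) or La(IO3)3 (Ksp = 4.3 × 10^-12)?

La2(C2O4)3

Precipitation of each salt starts when its ion product equals its Ksp.
For La2(C2O4)3: 8.0 × 10^-26 = (0.022)^3 × [La^3+]^2  ⇒  [La^3+] = 8.7 × 10^-11 M.
For La(IO3)3: 4.3 × 10^-12 = (0.089)^3 × [La^3+]  ⇒  [La^3+] = 6.1 × 10^-9 M.
The salt with the lower threshold [La^3+] precipitates first: La2(C2O4)3.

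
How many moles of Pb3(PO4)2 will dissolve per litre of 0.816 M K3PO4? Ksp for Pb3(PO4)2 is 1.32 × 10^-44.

9.02 × 10^-16 M

Pb3(PO4)2(s) ⇌ 3 Pb^2+(aq) + 2 PO4^3-(aq)
Ksp = [Pb^2+]^3[PO4^3-]^2
Let s be the molar solubility in this solution. [Pb^2+] = 3s, [PO4^3-] = 0.816 + 2s ≈ 0.816 (Ksp is small, so little additional dissolves).
Ksp ≈ (3s)^3 × (0.816)^2
s = 9.02 x 10^-16 M
Check: 2s = 1.8 × 10^-15 ≪ 0.816, so the approximation is valid.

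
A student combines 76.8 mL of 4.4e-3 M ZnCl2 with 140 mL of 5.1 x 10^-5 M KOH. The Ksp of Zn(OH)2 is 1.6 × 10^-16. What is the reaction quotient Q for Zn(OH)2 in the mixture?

1.7 × 10^-12

Total volume = 76.8 + 140 = 216.8 mL.
[Zn^2+] = 4.4 × 10^-3 × (76.8/216.8) = 1.56 × 10^-3 M
[OH^-] = 5.1 × 10^-5 × (140/216.8) = 3.29 × 10^-5 M
Zn(OH)2(s) <=> Zn^2+(aq) + 2 OH^-(aq), so Q = [Zn^2+][OH^-]^2
Q = (1.56 x 10^-3)(3.29 × 10^-5)^2 = 1.7 x 10^-12
Q > Ksp, so Zn(OH)2 will precipitate.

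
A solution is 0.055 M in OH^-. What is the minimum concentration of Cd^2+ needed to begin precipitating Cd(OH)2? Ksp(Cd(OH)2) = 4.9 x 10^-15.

Cd(OH)2(s) ⇌ Cd^2+(aq) + 2 OH^-(aq)
Ksp = [Cd^2+][OH^-]^2
Precipitation begins when Q = Ksp. With [OH^-] = 0.055 M:
4.9 x 10^-15 = (0.055)^2 × [Cd^2+]
[Cd^2+] = (4.9 x 10^-15 / 3.03 × 10^-3) = 1.6 × 10^-12 M

[Cd^2+] ≈ 1.6 × 10^-12 M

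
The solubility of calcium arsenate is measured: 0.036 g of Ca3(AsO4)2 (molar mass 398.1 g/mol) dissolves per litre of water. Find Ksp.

Molar solubility s = (3.6 × 10^-2 g/L) / (398.1 g/mol) = 9.04 × 10^-5 M.
Ca3(AsO4)2(s) <=> 3 Ca^2+ + 2 AsO4^3-
Let s = molar solubility. Then [Ca^2+] = 3s and [AsO4^3-] = 2s.
Ksp = [Ca^2+]^3[AsO4^3-]^2
Substituting: Ksp = (3s)^3(2s)^2 = 108s^5
With s = 9.04 x 10^-5: Ksp = 6.5 × 10^-19

6.5 × 10^-19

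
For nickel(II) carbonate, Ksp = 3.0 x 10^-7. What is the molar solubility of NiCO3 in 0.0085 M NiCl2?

NiCO3(s) ⇌ Ni^2+(aq) + CO3^2-(aq)
Ksp = [Ni^2+][CO3^2-]
Let s be the molar solubility in this solution. [Ni^2+] = 0.0085 + s ≈ 0.0085, [CO3^2-] = s (common-ion effect: Ni^2+ is already 0.0085 M).
Ksp ≈ 0.0085 × s
s = 3.5 × 10^-5 M
Check: s = 3.5 × 10^-5 ≪ 0.0085, so the approximation is valid.

s ≈ 3.5 × 10^-5 M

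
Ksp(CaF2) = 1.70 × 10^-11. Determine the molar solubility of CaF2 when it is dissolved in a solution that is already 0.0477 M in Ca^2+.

s = 9.44e-6 M

CaF2(s) ⇌ Ca^2+ + 2 F^-
Ksp = [Ca^2+][F^-]^2
Let s = moles of CaF2 that dissolve per litre. [Ca^2+] = 0.0477 + s ≈ 0.0477, [F^-] = 2s (Ksp is small, so little additional dissolves).
Ksp ≈ 0.0477 × (2s)^2
s = 9.44 × 10^-6 M
Check: s = 9.4 × 10^-6 ≪ 0.0477, so the approximation is valid.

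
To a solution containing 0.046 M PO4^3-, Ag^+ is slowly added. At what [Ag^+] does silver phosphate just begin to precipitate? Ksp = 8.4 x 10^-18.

Ag3PO4(s) ⇌ 3 Ag^+ + PO4^3-
Ksp = [Ag^+]^3[PO4^3-]
Precipitation begins when Q = Ksp. With [PO4^3-] = 0.046 M:
8.4 x 10^-18 = (0.046) × [Ag^+]^3
[Ag^+] = (8.4 x 10^-18 / 4.6 x 10^-2)^(1/3) = 5.7 x 10^-6 M

5.7 x 10^-6 M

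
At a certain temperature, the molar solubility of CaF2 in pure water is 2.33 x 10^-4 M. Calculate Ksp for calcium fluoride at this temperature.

CaF2(s) <=> Ca^2+ + 2 F^-
With molar solubility s: [Ca^2+] = s, [F^-] = 2s.
Ksp = [Ca^2+][F^-]^2
Ksp = s(2s)^2 = 4s^3
With s = 2.33 × 10^-4: Ksp = 5.06 × 10^-11

Ksp ≈ 5.06 × 10^-11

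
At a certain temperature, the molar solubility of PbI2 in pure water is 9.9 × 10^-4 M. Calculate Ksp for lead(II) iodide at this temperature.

PbI2(s) ⇌ Pb^2+(aq) + 2 I^-(aq)
If s mol/L of PbI2 dissolves, [Pb^2+] = s and [I^-] = 2s.
Ksp = [Pb^2+][I^-]^2
Ksp = s(2s)^2 = 4s^3
Ksp = 4 × (9.9 × 10^-4)^3 = 3.9 × 10^-9

Ksp ≈ 3.9e-9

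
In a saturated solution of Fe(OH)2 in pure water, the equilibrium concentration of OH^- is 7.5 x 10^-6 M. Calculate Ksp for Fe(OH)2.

Ksp ≈ 2.1e-16

Fe(OH)2(s) <=> Fe^2+(aq) + 2 OH^-(aq)
Stoichiometry gives [Fe^2+] = (1/2)[OH^-] = 3.75 × 10^-6 M.
Ksp = [Fe^2+][OH^-]^2
Ksp = 3.75 x 10^-6 × (7.5 x 10^-6)^2 = 2.1 x 10^-16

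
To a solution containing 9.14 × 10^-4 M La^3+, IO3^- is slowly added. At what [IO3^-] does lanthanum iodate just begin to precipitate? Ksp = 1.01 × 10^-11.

[IO3^-] = 2.23e-3 M

La(IO3)3(s) ⇌ La^3+ + 3 IO3^-
Ksp = [La^3+][IO3^-]^3
Precipitation begins when Q = Ksp. With [La^3+] = 9.14 × 10^-4 M:
1.01 × 10^-11 = (9.14 × 10^-4) × [IO3^-]^3
[IO3^-] = (1.01 × 10^-11 / 9.14 × 10^-4)^(1/3) = 2.23 × 10^-3 M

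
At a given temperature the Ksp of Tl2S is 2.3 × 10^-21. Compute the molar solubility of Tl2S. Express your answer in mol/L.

Tl2S(s) <=> 2 Tl^+(aq) + S^2-(aq)
Ksp = [Tl^+]^2[S^2-]
With molar solubility s: [Tl^+] = 2s, [S^2-] = s.
So Ksp = (2s)^2 × s = 4s^3
Solving, s = (2.3 × 10^-21/4)^(1/3) = 8.3 × 10^-8 M

s ≈ 8.3 x 10^-8 M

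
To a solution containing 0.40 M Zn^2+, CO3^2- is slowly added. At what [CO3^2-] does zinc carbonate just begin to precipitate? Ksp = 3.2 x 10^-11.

[CO3^2-] = 8.0 × 10^-11 M

ZnCO3(s) ⇌ Zn^2+ + CO3^2-
Ksp = [Zn^2+][CO3^2-]
Precipitation begins when Q = Ksp. With [Zn^2+] = 0.40 M:
3.2 x 10^-11 = (0.40) × [CO3^2-]
[CO3^2-] = (3.2 x 10^-11 / 4.0 x 10^-1) = 8.0 × 10^-11 M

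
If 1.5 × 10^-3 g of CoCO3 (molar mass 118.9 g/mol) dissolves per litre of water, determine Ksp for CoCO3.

Ksp ≈ 1.6 × 10^-10

Molar solubility s = (1.5 × 10^-3 g/L) / (118.9 g/mol) = 1.26 × 10^-5 M.
CoCO3(s) ⇌ Co^2+(aq) + CO3^2-(aq)
With molar solubility s: [Co^2+] = s, [CO3^2-] = s.
Ksp = [Co^2+][CO3^2-]
Ksp = s^2
Ksp = (1.26 x 10^-5)^2 = 1.6 × 10^-10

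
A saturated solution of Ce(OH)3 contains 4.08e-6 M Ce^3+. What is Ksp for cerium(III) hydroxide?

Ksp ≈ 7.48e-21

Ce(OH)3(s) <=> Ce^3+(aq) + 3 OH^-(aq)
Stoichiometry gives [OH^-] = (3/1)[Ce^3+] = 1.224 × 10^-5 M.
Ksp = [Ce^3+][OH^-]^3
Ksp = 4.08 × 10^-6 × (1.224 x 10^-5)^3 = 7.48 × 10^-21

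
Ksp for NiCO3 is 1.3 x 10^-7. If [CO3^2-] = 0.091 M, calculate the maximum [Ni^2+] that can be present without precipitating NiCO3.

1.4 x 10^-6 M

NiCO3(s) <=> Ni^2+(aq) + CO3^2-(aq)
Ksp = [Ni^2+][CO3^2-]
Precipitation begins when Q = Ksp. With [CO3^2-] = 0.091 M:
1.3 x 10^-7 = (0.091) × [Ni^2+]
[Ni^2+] = (1.3 x 10^-7 / 9.1 x 10^-2) = 1.4 × 10^-6 M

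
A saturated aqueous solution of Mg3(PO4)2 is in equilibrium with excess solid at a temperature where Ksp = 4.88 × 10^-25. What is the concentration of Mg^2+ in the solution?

1.61e-5 M

Mg3(PO4)2(s) ⇌ 3 Mg^2+(aq) + 2 PO4^3-(aq)
Ksp = [Mg^2+]^3[PO4^3-]^2
Let s = molar solubility. Then [Mg^2+] = 3s and [PO4^3-] = 2s.
So Ksp = (3s)^3 × (2s)^2 = 108s^5
Solving, s = (4.88 × 10^-25/108)^(1/5) = 5.383 × 10^-6 M
[Mg^2+] = 3s = 1.61 x 10^-5 M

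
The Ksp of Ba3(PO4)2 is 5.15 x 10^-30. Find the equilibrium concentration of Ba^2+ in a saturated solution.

1.63 x 10^-6 M

Ba3(PO4)2(s) ⇌ 3 Ba^2+ + 2 PO4^3-
Ksp = [Ba^2+]^3[PO4^3-]^2
If s mol/L of Ba3(PO4)2 dissolves, [Ba^2+] = 3s and [PO4^3-] = 2s.
Substituting: Ksp = (3s)^3(2s)^2 = 108s^5
s = (5.15 x 10^-30 / 108)^(1/5) = 5.441 × 10^-7 M
[Ba^2+] = 3s = 1.63 x 10^-6 M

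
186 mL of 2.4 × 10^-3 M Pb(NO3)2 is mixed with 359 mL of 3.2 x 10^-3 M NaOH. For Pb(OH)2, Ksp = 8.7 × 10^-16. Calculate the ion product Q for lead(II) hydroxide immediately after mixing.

Total volume = 186 + 359 = 545 mL.
[Pb^2+] = 2.4 x 10^-3 × (186/545) = 8.19 × 10^-4 M
[OH^-] = 3.2 x 10^-3 × (359/545) = 2.11 × 10^-3 M
Pb(OH)2(s) ⇌ Pb^2+ + 2 OH^-, so Q = [Pb^2+][OH^-]^2
Q = (8.19 × 10^-4)(2.11 × 10^-3)^2 = 3.6 x 10^-9
Q > Ksp, so Pb(OH)2 will precipitate.

3.6 × 10^-9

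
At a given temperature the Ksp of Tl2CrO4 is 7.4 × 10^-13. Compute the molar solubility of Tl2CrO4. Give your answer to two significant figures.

s ≈ 5.7e-5 M

Tl2CrO4(s) <=> 2 Tl^+(aq) + CrO4^2-(aq)
Ksp = [Tl^+]^2[CrO4^2-]
For each mole of Tl2CrO4 that dissolves: [Tl^+] = 2s, [CrO4^2-] = s.
Substituting: Ksp = (2s)^2s = 4s^3
s = (7.4 × 10^-13 / 4)^(1/3) = 5.7 x 10^-5 M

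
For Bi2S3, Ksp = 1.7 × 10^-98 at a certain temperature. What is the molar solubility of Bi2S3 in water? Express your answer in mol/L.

s = 1.1e-20 M

Bi2S3(s) ⇌ 2 Bi^3+(aq) + 3 S^2-(aq)
Ksp = [Bi^3+]^2[S^2-]^3
Let s = molar solubility. Then [Bi^3+] = 2s and [S^2-] = 3s.
Substituting: Ksp = (2s)^2(3s)^3 = 108s^5
Solving, s = (1.7 × 10^-98/108)^(1/5) = 1.1 × 10^-20 M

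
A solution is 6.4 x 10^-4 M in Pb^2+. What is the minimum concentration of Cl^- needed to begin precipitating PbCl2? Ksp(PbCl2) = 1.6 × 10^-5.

PbCl2(s) <=> Pb^2+ + 2 Cl^-
Ksp = [Pb^2+][Cl^-]^2
Precipitation begins when Q = Ksp. With [Pb^2+] = 6.4 x 10^-4 M:
1.6 × 10^-5 = (6.4 x 10^-4) × [Cl^-]^2
[Cl^-] = (1.6 × 10^-5 / 6.4 × 10^-4)^(1/2) = 1.6 × 10^-1 M

[Cl^-] ≈ 1.6e-1 M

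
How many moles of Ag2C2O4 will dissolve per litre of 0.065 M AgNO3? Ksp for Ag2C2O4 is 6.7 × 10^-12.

1.6 x 10^-9 M

Ag2C2O4(s) <=> 2 Ag^+ + C2O4^2-
Ksp = [Ag^+]^2[C2O4^2-]
Let s = moles of Ag2C2O4 that dissolve per litre. [Ag^+] = 0.065 + 2s ≈ 0.065, [C2O4^2-] = s (common-ion effect: Ag^+ is already 0.065 M).
Ksp ≈ (0.065)^2 × s
s = 1.6 x 10^-9 M
Check: 2s = 3.2 x 10^-9 ≪ 0.065, so the approximation is valid.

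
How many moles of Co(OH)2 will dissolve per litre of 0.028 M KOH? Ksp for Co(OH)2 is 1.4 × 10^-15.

1.8e-12 M

Co(OH)2(s) ⇌ Co^2+(aq) + 2 OH^-(aq)
Ksp = [Co^2+][OH^-]^2
Let s be the molar solubility in this solution. [Co^2+] = s, [OH^-] = 0.028 + 2s ≈ 0.028 (common-ion effect: OH^- is already 0.028 M).
Ksp ≈ s × (0.028)^2
s = 1.8 × 10^-12 M
Check: 2s = 3.6 × 10^-12 ≪ 0.028, so the approximation is valid.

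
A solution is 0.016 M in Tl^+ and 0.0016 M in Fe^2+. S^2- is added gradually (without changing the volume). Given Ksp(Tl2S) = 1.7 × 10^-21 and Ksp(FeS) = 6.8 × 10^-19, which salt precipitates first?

Each salt begins to precipitate when Q = Ksp, i.e. when [S^2-] reaches its threshold.
For Tl2S: 1.7 × 10^-21 = (0.016)^2 × [S^2-]  ⇒  [S^2-] = 6.6 x 10^-18 M.
For FeS: 6.8 × 10^-19 = 0.0016 × [S^2-]  ⇒  [S^2-] = 4.3 x 10^-16 M.
The salt with the lower threshold [S^2-] precipitates first: Tl2S.

Tl2S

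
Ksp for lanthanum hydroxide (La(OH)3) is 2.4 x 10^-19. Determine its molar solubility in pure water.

s = 9.7 × 10^-6 M

La(OH)3(s) ⇌ La^3+ + 3 OH^-
Ksp = [La^3+][OH^-]^3
If s mol/L of La(OH)3 dissolves, [La^3+] = s and [OH^-] = 3s.
Substituting: Ksp = s(3s)^3 = 27s^4
Solving, s = (2.4 x 10^-19/27)^(1/4) = 9.7 × 10^-6 M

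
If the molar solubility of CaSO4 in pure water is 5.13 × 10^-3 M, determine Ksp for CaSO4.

CaSO4(s) <=> Ca^2+ + SO4^2-
Let s = molar solubility. Then [Ca^2+] = s and [SO4^2-] = s.
Ksp = [Ca^2+][SO4^2-]
Ksp = s × s = s^2
With s = 5.13 × 10^-3: Ksp = 2.63 x 10^-5

Ksp = 2.63e-5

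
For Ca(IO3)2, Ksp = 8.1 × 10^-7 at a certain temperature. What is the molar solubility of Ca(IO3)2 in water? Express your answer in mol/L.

s ≈ 5.9 x 10^-3 M

Ca(IO3)2(s) <=> Ca^2+ + 2 IO3^-
Ksp = [Ca^2+][IO3^-]^2
For each mole of Ca(IO3)2 that dissolves: [Ca^2+] = s, [IO3^-] = 2s.
Substituting: Ksp = s(2s)^2 = 4s^3
Solving, s = (8.1 × 10^-7/4)^(1/3) = 5.9 × 10^-3 M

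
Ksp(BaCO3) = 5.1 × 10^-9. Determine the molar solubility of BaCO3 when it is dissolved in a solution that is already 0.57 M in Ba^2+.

8.9 × 10^-9 M

BaCO3(s) <=> Ba^2+ + CO3^2-
Ksp = [Ba^2+][CO3^2-]
Let s = moles of BaCO3 that dissolve per litre. [Ba^2+] = 0.57 + s ≈ 0.57, [CO3^2-] = s (common-ion effect: Ba^2+ is already 0.57 M).
Ksp ≈ 0.57 × s
s = 8.9 × 10^-9 M
Check: s = 8.9 × 10^-9 ≪ 0.57, so the approximation is valid.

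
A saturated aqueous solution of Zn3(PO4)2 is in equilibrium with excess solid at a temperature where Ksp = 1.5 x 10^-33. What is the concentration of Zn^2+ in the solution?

3.2e-7 M

Zn3(PO4)2(s) ⇌ 3 Zn^2+(aq) + 2 PO4^3-(aq)
Ksp = [Zn^2+]^3[PO4^3-]^2
For each mole of Zn3(PO4)2 that dissolves: [Zn^2+] = 3s, [PO4^3-] = 2s.
Substituting: Ksp = (3s)^3(2s)^2 = 108s^5
s^5 = 1.5 x 10^-33 / 108, so s = 1.07 x 10^-7 M
[Zn^2+] = 3s = 3.2 × 10^-7 M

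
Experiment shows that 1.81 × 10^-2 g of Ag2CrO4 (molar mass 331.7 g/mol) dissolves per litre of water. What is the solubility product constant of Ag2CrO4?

6.50e-13

Molar solubility s = (1.81 × 10^-2 g/L) / (331.7 g/mol) = 5.457 × 10^-5 M.
Ag2CrO4(s) <=> 2 Ag^+(aq) + CrO4^2-(aq)
If s mol/L of Ag2CrO4 dissolves, [Ag^+] = 2s and [CrO4^2-] = s.
Ksp = [Ag^+]^2[CrO4^2-]
Substituting: Ksp = (2s)^2s = 4s^3
Ksp = 4 × (5.457 x 10^-5)^3 = 6.50 x 10^-13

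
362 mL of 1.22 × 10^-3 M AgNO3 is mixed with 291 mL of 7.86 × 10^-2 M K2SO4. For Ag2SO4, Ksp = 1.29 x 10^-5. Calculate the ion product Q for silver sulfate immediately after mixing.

Total volume = 362 + 291 = 653 mL.
[Ag^+] = 1.22 × 10^-3 × (362/653) = 6.763 × 10^-4 M
[SO4^2-] = 7.86 × 10^-2 × (291/653) = 3.503 × 10^-2 M
Ag2SO4(s) ⇌ 2 Ag^+(aq) + SO4^2-(aq), so Q = [Ag^+]^2[SO4^2-]
Q = (6.763 x 10^-4)^2(3.503 × 10^-2) = 1.60 × 10^-8
Q < Ksp, so no precipitate of Ag2SO4 forms.

1.60 × 10^-8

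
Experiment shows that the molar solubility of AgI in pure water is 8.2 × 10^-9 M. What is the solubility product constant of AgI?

AgI(s) <=> Ag^+(aq) + I^-(aq)
For each mole of AgI that dissolves: [Ag^+] = s, [I^-] = s.
Ksp = [Ag^+][I^-]
Ksp = (s)(s) = s^2
Ksp = (8.2 × 10^-9)^2 = 6.7 x 10^-17

6.7e-17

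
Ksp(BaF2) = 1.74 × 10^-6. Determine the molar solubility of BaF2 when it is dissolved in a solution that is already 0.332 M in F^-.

BaF2(s) ⇌ Ba^2+ + 2 F^-
Ksp = [Ba^2+][F^-]^2
Let s = moles of BaF2 that dissolve per litre. [Ba^2+] = s, [F^-] = 0.332 + 2s ≈ 0.332 (common-ion effect: F^- is already 0.332 M).
Ksp ≈ s × (0.332)^2
s = 1.58 × 10^-5 M
Check: 2s = 3.2 × 10^-5 ≪ 0.332, so the approximation is valid.

1.58 × 10^-5 M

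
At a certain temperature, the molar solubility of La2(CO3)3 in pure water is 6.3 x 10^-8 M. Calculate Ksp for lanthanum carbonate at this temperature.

La2(CO3)3(s) ⇌ 2 La^3+(aq) + 3 CO3^2-(aq)
If s mol/L of La2(CO3)3 dissolves, [La^3+] = 2s and [CO3^2-] = 3s.
Ksp = [La^3+]^2[CO3^2-]^3
Ksp = (2s)^2(3s)^3 = 108s^5
With s = 6.3 × 10^-8: Ksp = 1.1 × 10^-34

1.1 x 10^-34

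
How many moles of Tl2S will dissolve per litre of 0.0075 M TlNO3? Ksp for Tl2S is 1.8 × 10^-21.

Tl2S(s) <=> 2 Tl^+ + S^2-
Ksp = [Tl^+]^2[S^2-]
Let s be the molar solubility in this solution. [Tl^+] = 0.0075 + 2s ≈ 0.0075, [S^2-] = s (since Tl^+ from TlNO3 dominates).
Ksp ≈ (0.0075)^2 × s
s = 3.2 × 10^-17 M
Check: 2s = 6.4 x 10^-17 ≪ 0.0075, so the approximation is valid.

3.2e-17 M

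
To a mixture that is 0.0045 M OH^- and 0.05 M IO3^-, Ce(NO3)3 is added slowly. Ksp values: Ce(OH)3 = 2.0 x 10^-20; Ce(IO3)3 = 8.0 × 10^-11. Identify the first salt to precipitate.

Each salt begins to precipitate when Q = Ksp, i.e. when [Ce^3+] reaches its threshold.
For Ce(OH)3: 2.0 x 10^-20 = (0.0045)^3 × [Ce^3+]  ⇒  [Ce^3+] = 2.2 × 10^-13 M.
For Ce(IO3)3: 8.0 × 10^-11 = (0.05)^3 × [Ce^3+]  ⇒  [Ce^3+] = 6.4 × 10^-7 M.
The salt with the lower threshold [Ce^3+] precipitates first: Ce(OH)3.

Ce(OH)3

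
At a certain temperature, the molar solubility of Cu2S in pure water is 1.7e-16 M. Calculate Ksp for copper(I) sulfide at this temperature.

Ksp ≈ 2.0 × 10^-47

Cu2S(s) <=> 2 Cu^+ + S^2-
If s mol/L of Cu2S dissolves, [Cu^+] = 2s and [S^2-] = s.
Ksp = [Cu^+]^2[S^2-]
So Ksp = (2s)^2 × s = 4s^3
Ksp = 4 × (1.7 × 10^-16)^3 = 2.0 × 10^-47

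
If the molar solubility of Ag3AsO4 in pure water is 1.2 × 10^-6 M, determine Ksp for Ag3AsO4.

Ksp ≈ 5.6 × 10^-23

Ag3AsO4(s) ⇌ 3 Ag^+(aq) + AsO4^3-(aq)
With molar solubility s: [Ag^+] = 3s, [AsO4^3-] = s.
Ksp = [Ag^+]^3[AsO4^3-]
Substituting: Ksp = (3s)^3s = 27s^4
With s = 1.2 × 10^-6: Ksp = 5.6 × 10^-23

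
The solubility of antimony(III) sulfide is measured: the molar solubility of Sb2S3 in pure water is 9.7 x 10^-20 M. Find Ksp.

Sb2S3(s) ⇌ 2 Sb^3+(aq) + 3 S^2-(aq)
With molar solubility s: [Sb^3+] = 2s, [S^2-] = 3s.
Ksp = [Sb^3+]^2[S^2-]^3
Substituting: Ksp = (2s)^2(3s)^3 = 108s^5
With s = 9.7 × 10^-20: Ksp = 9.3 × 10^-94

9.3 × 10^-94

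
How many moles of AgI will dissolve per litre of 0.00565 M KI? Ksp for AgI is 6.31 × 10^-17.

s = 1.12 × 10^-14 M

AgI(s) ⇌ Ag^+ + I^-
Ksp = [Ag^+][I^-]
Let s = moles of AgI that dissolve per litre. [Ag^+] = s, [I^-] = 0.00565 + s ≈ 0.00565 (since I^- from KI dominates).
Ksp ≈ s × 0.00565
s = 1.12 × 10^-14 M
Check: s = 1.1 × 10^-14 ≪ 0.00565, so the approximation is valid.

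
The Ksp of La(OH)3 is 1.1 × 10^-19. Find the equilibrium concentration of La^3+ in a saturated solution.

La(OH)3(s) ⇌ La^3+(aq) + 3 OH^-(aq)
Ksp = [La^3+][OH^-]^3
If s mol/L of La(OH)3 dissolves, [La^3+] = s and [OH^-] = 3s.
Ksp = s(3s)^3 = 27s^4
s^4 = 1.1 × 10^-19 / 27, so s = 7.99 x 10^-6 M
[La^3+] = s = 8.0 × 10^-6 M

[La^3+] ≈ 8.0 x 10^-6 M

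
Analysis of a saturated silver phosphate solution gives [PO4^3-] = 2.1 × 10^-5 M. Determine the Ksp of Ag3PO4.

Ksp ≈ 5.3e-18

Ag3PO4(s) ⇌ 3 Ag^+(aq) + PO4^3-(aq)
Stoichiometry gives [Ag^+] = (3/1)[PO4^3-] = 6.30 x 10^-5 M.
Ksp = [Ag^+]^3[PO4^3-]
Ksp = (6.30 × 10^-5)^3 × 2.1 × 10^-5 = 5.3 × 10^-18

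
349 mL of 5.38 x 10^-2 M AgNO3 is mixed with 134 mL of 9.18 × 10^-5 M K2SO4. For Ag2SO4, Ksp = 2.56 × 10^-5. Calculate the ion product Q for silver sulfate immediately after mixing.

Total volume = 349 + 134 = 483 mL.
[Ag^+] = 5.38 × 10^-2 × (349/483) = 3.887 × 10^-2 M
[SO4^2-] = 9.18 × 10^-5 × (134/483) = 2.547 × 10^-5 M
Ag2SO4(s) <=> 2 Ag^+(aq) + SO4^2-(aq), so Q = [Ag^+]^2[SO4^2-]
Q = (3.887 × 10^-2)^2(2.547 × 10^-5) = 3.85 × 10^-8
Q < Ksp, so no precipitate of Ag2SO4 forms.

3.85e-8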